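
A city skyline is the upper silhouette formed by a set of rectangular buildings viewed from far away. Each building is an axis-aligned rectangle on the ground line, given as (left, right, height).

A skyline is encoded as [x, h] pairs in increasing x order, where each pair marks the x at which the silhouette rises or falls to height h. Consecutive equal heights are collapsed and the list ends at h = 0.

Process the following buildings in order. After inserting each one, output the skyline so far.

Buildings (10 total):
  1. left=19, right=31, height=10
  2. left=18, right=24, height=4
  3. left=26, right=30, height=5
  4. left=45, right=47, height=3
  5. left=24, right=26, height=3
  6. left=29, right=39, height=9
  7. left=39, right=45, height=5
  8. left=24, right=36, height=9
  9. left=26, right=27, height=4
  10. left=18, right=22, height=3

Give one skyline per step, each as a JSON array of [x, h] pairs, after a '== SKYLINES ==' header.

== SKYLINES ==
[[19,10],[31,0]]
[[18,4],[19,10],[31,0]]
[[18,4],[19,10],[31,0]]
[[18,4],[19,10],[31,0],[45,3],[47,0]]
[[18,4],[19,10],[31,0],[45,3],[47,0]]
[[18,4],[19,10],[31,9],[39,0],[45,3],[47,0]]
[[18,4],[19,10],[31,9],[39,5],[45,3],[47,0]]
[[18,4],[19,10],[31,9],[39,5],[45,3],[47,0]]
[[18,4],[19,10],[31,9],[39,5],[45,3],[47,0]]
[[18,4],[19,10],[31,9],[39,5],[45,3],[47,0]]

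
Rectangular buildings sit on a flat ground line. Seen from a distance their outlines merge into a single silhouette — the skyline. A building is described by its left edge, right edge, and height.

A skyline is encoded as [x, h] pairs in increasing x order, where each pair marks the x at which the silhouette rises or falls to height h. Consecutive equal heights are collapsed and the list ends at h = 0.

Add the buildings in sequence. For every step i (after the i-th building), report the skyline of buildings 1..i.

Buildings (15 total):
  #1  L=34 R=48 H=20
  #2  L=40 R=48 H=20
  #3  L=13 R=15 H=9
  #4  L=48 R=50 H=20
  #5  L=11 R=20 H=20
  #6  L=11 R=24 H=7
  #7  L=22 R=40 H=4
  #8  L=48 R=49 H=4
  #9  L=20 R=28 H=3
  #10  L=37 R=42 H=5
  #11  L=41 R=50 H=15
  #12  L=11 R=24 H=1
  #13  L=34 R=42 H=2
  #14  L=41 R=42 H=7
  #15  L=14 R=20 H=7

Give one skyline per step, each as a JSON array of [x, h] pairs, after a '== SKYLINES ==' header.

== SKYLINES ==
[[34,20],[48,0]]
[[34,20],[48,0]]
[[13,9],[15,0],[34,20],[48,0]]
[[13,9],[15,0],[34,20],[50,0]]
[[11,20],[20,0],[34,20],[50,0]]
[[11,20],[20,7],[24,0],[34,20],[50,0]]
[[11,20],[20,7],[24,4],[34,20],[50,0]]
[[11,20],[20,7],[24,4],[34,20],[50,0]]
[[11,20],[20,7],[24,4],[34,20],[50,0]]
[[11,20],[20,7],[24,4],[34,20],[50,0]]
[[11,20],[20,7],[24,4],[34,20],[50,0]]
[[11,20],[20,7],[24,4],[34,20],[50,0]]
[[11,20],[20,7],[24,4],[34,20],[50,0]]
[[11,20],[20,7],[24,4],[34,20],[50,0]]
[[11,20],[20,7],[24,4],[34,20],[50,0]]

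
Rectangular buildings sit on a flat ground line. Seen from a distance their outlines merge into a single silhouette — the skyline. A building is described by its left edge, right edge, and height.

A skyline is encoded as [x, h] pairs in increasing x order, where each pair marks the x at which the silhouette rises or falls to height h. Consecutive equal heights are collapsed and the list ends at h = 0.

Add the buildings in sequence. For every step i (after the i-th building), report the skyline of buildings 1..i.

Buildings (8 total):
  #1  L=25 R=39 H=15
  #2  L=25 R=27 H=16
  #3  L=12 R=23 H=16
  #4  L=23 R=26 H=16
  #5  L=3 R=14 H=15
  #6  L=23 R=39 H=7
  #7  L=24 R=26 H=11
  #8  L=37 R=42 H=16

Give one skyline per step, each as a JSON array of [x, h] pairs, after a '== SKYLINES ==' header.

== SKYLINES ==
[[25,15],[39,0]]
[[25,16],[27,15],[39,0]]
[[12,16],[23,0],[25,16],[27,15],[39,0]]
[[12,16],[27,15],[39,0]]
[[3,15],[12,16],[27,15],[39,0]]
[[3,15],[12,16],[27,15],[39,0]]
[[3,15],[12,16],[27,15],[39,0]]
[[3,15],[12,16],[27,15],[37,16],[42,0]]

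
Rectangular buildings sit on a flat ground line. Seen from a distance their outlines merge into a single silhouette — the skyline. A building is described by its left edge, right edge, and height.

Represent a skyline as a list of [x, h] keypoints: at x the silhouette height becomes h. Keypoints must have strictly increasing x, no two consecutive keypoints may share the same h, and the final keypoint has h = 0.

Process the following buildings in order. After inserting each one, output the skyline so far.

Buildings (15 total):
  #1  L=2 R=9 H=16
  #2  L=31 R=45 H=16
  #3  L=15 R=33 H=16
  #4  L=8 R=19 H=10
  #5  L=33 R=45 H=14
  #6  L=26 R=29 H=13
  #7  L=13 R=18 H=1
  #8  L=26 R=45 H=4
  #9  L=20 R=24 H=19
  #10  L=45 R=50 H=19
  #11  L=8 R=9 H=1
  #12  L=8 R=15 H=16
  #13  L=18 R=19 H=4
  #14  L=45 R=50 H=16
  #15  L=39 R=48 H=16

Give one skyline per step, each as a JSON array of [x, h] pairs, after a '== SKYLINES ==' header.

== SKYLINES ==
[[2,16],[9,0]]
[[2,16],[9,0],[31,16],[45,0]]
[[2,16],[9,0],[15,16],[45,0]]
[[2,16],[9,10],[15,16],[45,0]]
[[2,16],[9,10],[15,16],[45,0]]
[[2,16],[9,10],[15,16],[45,0]]
[[2,16],[9,10],[15,16],[45,0]]
[[2,16],[9,10],[15,16],[45,0]]
[[2,16],[9,10],[15,16],[20,19],[24,16],[45,0]]
[[2,16],[9,10],[15,16],[20,19],[24,16],[45,19],[50,0]]
[[2,16],[9,10],[15,16],[20,19],[24,16],[45,19],[50,0]]
[[2,16],[20,19],[24,16],[45,19],[50,0]]
[[2,16],[20,19],[24,16],[45,19],[50,0]]
[[2,16],[20,19],[24,16],[45,19],[50,0]]
[[2,16],[20,19],[24,16],[45,19],[50,0]]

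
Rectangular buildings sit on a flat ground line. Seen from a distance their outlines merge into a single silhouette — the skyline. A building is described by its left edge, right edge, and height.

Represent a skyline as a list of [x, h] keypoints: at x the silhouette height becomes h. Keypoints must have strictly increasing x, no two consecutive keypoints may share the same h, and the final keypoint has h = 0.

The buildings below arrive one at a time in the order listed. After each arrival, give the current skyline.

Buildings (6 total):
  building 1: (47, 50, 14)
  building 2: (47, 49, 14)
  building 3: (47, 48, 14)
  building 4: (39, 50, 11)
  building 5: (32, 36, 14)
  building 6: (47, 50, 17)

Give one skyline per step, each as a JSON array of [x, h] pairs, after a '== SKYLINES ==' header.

== SKYLINES ==
[[47,14],[50,0]]
[[47,14],[50,0]]
[[47,14],[50,0]]
[[39,11],[47,14],[50,0]]
[[32,14],[36,0],[39,11],[47,14],[50,0]]
[[32,14],[36,0],[39,11],[47,17],[50,0]]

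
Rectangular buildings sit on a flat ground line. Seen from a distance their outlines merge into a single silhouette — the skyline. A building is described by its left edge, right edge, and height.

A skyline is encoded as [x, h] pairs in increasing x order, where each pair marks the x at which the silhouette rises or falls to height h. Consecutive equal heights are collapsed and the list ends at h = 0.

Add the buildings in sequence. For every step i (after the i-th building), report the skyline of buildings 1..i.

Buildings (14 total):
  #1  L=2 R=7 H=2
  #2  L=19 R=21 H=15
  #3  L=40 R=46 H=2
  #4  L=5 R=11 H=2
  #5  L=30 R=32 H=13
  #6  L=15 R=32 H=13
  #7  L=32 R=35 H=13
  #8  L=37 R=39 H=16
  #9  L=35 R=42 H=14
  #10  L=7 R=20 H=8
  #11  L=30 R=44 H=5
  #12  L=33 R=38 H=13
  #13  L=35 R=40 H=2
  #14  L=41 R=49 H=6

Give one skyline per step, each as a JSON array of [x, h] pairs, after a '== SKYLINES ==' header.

== SKYLINES ==
[[2,2],[7,0]]
[[2,2],[7,0],[19,15],[21,0]]
[[2,2],[7,0],[19,15],[21,0],[40,2],[46,0]]
[[2,2],[11,0],[19,15],[21,0],[40,2],[46,0]]
[[2,2],[11,0],[19,15],[21,0],[30,13],[32,0],[40,2],[46,0]]
[[2,2],[11,0],[15,13],[19,15],[21,13],[32,0],[40,2],[46,0]]
[[2,2],[11,0],[15,13],[19,15],[21,13],[35,0],[40,2],[46,0]]
[[2,2],[11,0],[15,13],[19,15],[21,13],[35,0],[37,16],[39,0],[40,2],[46,0]]
[[2,2],[11,0],[15,13],[19,15],[21,13],[35,14],[37,16],[39,14],[42,2],[46,0]]
[[2,2],[7,8],[15,13],[19,15],[21,13],[35,14],[37,16],[39,14],[42,2],[46,0]]
[[2,2],[7,8],[15,13],[19,15],[21,13],[35,14],[37,16],[39,14],[42,5],[44,2],[46,0]]
[[2,2],[7,8],[15,13],[19,15],[21,13],[35,14],[37,16],[39,14],[42,5],[44,2],[46,0]]
[[2,2],[7,8],[15,13],[19,15],[21,13],[35,14],[37,16],[39,14],[42,5],[44,2],[46,0]]
[[2,2],[7,8],[15,13],[19,15],[21,13],[35,14],[37,16],[39,14],[42,6],[49,0]]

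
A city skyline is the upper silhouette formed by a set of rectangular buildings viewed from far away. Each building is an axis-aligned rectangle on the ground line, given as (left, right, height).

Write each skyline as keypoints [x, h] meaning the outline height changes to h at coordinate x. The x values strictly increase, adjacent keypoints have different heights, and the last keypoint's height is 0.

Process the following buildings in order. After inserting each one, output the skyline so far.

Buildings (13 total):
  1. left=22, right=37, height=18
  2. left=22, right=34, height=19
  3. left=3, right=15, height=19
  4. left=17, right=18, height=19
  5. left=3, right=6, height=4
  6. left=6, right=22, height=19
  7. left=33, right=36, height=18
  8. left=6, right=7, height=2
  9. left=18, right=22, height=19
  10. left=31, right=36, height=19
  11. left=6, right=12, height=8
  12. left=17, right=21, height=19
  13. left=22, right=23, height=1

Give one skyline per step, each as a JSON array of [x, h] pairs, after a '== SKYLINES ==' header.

== SKYLINES ==
[[22,18],[37,0]]
[[22,19],[34,18],[37,0]]
[[3,19],[15,0],[22,19],[34,18],[37,0]]
[[3,19],[15,0],[17,19],[18,0],[22,19],[34,18],[37,0]]
[[3,19],[15,0],[17,19],[18,0],[22,19],[34,18],[37,0]]
[[3,19],[34,18],[37,0]]
[[3,19],[34,18],[37,0]]
[[3,19],[34,18],[37,0]]
[[3,19],[34,18],[37,0]]
[[3,19],[36,18],[37,0]]
[[3,19],[36,18],[37,0]]
[[3,19],[36,18],[37,0]]
[[3,19],[36,18],[37,0]]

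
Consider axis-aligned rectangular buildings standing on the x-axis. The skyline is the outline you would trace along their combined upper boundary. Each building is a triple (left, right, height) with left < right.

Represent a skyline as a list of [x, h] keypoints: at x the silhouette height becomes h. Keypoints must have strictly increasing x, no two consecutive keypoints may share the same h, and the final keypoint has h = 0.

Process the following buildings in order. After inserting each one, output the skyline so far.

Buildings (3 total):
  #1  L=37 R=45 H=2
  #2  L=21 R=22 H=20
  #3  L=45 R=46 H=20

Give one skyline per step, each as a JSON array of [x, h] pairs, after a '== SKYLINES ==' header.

== SKYLINES ==
[[37,2],[45,0]]
[[21,20],[22,0],[37,2],[45,0]]
[[21,20],[22,0],[37,2],[45,20],[46,0]]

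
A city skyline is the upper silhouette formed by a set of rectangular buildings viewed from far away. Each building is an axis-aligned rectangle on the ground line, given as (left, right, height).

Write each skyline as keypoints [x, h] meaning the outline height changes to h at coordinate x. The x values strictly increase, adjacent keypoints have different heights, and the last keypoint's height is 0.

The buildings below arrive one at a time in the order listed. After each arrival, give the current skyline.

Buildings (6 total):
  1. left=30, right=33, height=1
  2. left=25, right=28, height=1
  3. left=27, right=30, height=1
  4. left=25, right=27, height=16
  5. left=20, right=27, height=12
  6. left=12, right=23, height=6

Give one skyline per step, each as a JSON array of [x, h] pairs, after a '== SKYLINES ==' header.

== SKYLINES ==
[[30,1],[33,0]]
[[25,1],[28,0],[30,1],[33,0]]
[[25,1],[33,0]]
[[25,16],[27,1],[33,0]]
[[20,12],[25,16],[27,1],[33,0]]
[[12,6],[20,12],[25,16],[27,1],[33,0]]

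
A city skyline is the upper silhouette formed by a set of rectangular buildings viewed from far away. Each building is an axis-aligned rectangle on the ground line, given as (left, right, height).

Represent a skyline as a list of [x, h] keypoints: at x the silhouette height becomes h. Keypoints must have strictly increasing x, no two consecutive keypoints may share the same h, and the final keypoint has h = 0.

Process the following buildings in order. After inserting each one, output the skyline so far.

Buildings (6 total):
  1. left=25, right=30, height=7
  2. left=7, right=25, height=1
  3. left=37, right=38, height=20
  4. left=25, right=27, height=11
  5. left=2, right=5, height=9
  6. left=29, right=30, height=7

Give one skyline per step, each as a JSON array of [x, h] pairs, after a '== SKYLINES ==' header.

== SKYLINES ==
[[25,7],[30,0]]
[[7,1],[25,7],[30,0]]
[[7,1],[25,7],[30,0],[37,20],[38,0]]
[[7,1],[25,11],[27,7],[30,0],[37,20],[38,0]]
[[2,9],[5,0],[7,1],[25,11],[27,7],[30,0],[37,20],[38,0]]
[[2,9],[5,0],[7,1],[25,11],[27,7],[30,0],[37,20],[38,0]]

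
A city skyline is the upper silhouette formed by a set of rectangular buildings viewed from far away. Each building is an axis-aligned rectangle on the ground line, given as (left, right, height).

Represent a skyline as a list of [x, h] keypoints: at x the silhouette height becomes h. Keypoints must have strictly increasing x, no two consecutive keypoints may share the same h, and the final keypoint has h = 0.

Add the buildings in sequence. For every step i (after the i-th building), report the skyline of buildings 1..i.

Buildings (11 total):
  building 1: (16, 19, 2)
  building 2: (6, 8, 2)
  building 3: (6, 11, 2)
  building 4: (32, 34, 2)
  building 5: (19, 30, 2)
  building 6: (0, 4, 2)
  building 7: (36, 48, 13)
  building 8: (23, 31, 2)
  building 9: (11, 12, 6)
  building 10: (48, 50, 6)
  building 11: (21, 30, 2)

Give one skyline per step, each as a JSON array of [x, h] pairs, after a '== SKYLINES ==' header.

== SKYLINES ==
[[16,2],[19,0]]
[[6,2],[8,0],[16,2],[19,0]]
[[6,2],[11,0],[16,2],[19,0]]
[[6,2],[11,0],[16,2],[19,0],[32,2],[34,0]]
[[6,2],[11,0],[16,2],[30,0],[32,2],[34,0]]
[[0,2],[4,0],[6,2],[11,0],[16,2],[30,0],[32,2],[34,0]]
[[0,2],[4,0],[6,2],[11,0],[16,2],[30,0],[32,2],[34,0],[36,13],[48,0]]
[[0,2],[4,0],[6,2],[11,0],[16,2],[31,0],[32,2],[34,0],[36,13],[48,0]]
[[0,2],[4,0],[6,2],[11,6],[12,0],[16,2],[31,0],[32,2],[34,0],[36,13],[48,0]]
[[0,2],[4,0],[6,2],[11,6],[12,0],[16,2],[31,0],[32,2],[34,0],[36,13],[48,6],[50,0]]
[[0,2],[4,0],[6,2],[11,6],[12,0],[16,2],[31,0],[32,2],[34,0],[36,13],[48,6],[50,0]]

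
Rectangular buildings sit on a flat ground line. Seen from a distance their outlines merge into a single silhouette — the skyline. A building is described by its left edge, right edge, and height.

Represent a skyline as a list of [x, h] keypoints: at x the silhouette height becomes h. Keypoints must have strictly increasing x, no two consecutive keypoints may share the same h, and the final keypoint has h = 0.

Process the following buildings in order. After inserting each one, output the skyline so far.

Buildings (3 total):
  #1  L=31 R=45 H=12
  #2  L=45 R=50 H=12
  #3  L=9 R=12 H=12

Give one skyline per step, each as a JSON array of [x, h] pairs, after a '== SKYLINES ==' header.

== SKYLINES ==
[[31,12],[45,0]]
[[31,12],[50,0]]
[[9,12],[12,0],[31,12],[50,0]]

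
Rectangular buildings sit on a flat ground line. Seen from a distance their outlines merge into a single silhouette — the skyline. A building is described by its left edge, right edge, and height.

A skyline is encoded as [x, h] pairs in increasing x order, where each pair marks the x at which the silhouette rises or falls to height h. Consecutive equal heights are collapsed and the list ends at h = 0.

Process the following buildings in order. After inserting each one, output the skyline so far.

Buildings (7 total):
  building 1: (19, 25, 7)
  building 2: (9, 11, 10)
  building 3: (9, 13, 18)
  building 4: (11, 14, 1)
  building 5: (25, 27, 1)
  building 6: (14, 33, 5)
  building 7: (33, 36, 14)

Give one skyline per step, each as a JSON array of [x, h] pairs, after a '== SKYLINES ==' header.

== SKYLINES ==
[[19,7],[25,0]]
[[9,10],[11,0],[19,7],[25,0]]
[[9,18],[13,0],[19,7],[25,0]]
[[9,18],[13,1],[14,0],[19,7],[25,0]]
[[9,18],[13,1],[14,0],[19,7],[25,1],[27,0]]
[[9,18],[13,1],[14,5],[19,7],[25,5],[33,0]]
[[9,18],[13,1],[14,5],[19,7],[25,5],[33,14],[36,0]]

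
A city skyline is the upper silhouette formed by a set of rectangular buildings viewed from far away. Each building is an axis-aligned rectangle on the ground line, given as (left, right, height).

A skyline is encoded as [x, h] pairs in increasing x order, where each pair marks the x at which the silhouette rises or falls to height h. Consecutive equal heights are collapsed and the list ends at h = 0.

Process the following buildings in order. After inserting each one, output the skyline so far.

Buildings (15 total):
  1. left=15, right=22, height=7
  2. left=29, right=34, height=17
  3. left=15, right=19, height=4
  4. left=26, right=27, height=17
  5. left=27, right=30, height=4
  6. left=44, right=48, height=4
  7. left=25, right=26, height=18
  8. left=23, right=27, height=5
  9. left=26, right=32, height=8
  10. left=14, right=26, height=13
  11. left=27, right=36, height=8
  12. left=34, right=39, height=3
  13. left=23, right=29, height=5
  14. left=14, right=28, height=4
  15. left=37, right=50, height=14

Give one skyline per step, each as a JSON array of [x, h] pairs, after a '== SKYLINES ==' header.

== SKYLINES ==
[[15,7],[22,0]]
[[15,7],[22,0],[29,17],[34,0]]
[[15,7],[22,0],[29,17],[34,0]]
[[15,7],[22,0],[26,17],[27,0],[29,17],[34,0]]
[[15,7],[22,0],[26,17],[27,4],[29,17],[34,0]]
[[15,7],[22,0],[26,17],[27,4],[29,17],[34,0],[44,4],[48,0]]
[[15,7],[22,0],[25,18],[26,17],[27,4],[29,17],[34,0],[44,4],[48,0]]
[[15,7],[22,0],[23,5],[25,18],[26,17],[27,4],[29,17],[34,0],[44,4],[48,0]]
[[15,7],[22,0],[23,5],[25,18],[26,17],[27,8],[29,17],[34,0],[44,4],[48,0]]
[[14,13],[25,18],[26,17],[27,8],[29,17],[34,0],[44,4],[48,0]]
[[14,13],[25,18],[26,17],[27,8],[29,17],[34,8],[36,0],[44,4],[48,0]]
[[14,13],[25,18],[26,17],[27,8],[29,17],[34,8],[36,3],[39,0],[44,4],[48,0]]
[[14,13],[25,18],[26,17],[27,8],[29,17],[34,8],[36,3],[39,0],[44,4],[48,0]]
[[14,13],[25,18],[26,17],[27,8],[29,17],[34,8],[36,3],[39,0],[44,4],[48,0]]
[[14,13],[25,18],[26,17],[27,8],[29,17],[34,8],[36,3],[37,14],[50,0]]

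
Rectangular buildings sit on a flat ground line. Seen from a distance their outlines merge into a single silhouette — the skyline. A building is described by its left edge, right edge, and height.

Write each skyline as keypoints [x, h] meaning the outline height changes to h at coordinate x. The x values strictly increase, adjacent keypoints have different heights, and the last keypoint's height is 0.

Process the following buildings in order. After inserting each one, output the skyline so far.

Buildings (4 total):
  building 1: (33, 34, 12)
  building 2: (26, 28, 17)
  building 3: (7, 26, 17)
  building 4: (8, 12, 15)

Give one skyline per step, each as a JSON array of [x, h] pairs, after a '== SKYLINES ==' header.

== SKYLINES ==
[[33,12],[34,0]]
[[26,17],[28,0],[33,12],[34,0]]
[[7,17],[28,0],[33,12],[34,0]]
[[7,17],[28,0],[33,12],[34,0]]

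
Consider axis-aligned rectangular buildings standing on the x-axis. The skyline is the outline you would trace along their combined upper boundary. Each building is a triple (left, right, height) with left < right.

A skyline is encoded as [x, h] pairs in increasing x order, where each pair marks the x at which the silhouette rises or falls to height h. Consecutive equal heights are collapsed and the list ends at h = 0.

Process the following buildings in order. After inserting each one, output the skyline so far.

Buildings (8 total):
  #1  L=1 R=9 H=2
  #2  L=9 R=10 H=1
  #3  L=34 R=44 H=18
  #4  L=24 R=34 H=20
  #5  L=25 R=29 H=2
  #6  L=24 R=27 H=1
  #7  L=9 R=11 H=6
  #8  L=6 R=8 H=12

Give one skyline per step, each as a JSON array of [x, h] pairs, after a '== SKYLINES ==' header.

== SKYLINES ==
[[1,2],[9,0]]
[[1,2],[9,1],[10,0]]
[[1,2],[9,1],[10,0],[34,18],[44,0]]
[[1,2],[9,1],[10,0],[24,20],[34,18],[44,0]]
[[1,2],[9,1],[10,0],[24,20],[34,18],[44,0]]
[[1,2],[9,1],[10,0],[24,20],[34,18],[44,0]]
[[1,2],[9,6],[11,0],[24,20],[34,18],[44,0]]
[[1,2],[6,12],[8,2],[9,6],[11,0],[24,20],[34,18],[44,0]]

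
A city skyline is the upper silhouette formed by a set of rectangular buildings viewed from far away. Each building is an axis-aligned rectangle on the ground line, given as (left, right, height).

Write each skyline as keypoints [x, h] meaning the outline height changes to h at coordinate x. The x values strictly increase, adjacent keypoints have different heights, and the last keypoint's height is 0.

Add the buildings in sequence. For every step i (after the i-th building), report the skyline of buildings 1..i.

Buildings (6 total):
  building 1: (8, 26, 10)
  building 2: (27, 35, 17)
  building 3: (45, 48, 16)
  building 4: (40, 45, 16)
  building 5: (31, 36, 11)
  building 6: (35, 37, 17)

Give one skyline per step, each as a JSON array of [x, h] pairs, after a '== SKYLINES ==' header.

== SKYLINES ==
[[8,10],[26,0]]
[[8,10],[26,0],[27,17],[35,0]]
[[8,10],[26,0],[27,17],[35,0],[45,16],[48,0]]
[[8,10],[26,0],[27,17],[35,0],[40,16],[48,0]]
[[8,10],[26,0],[27,17],[35,11],[36,0],[40,16],[48,0]]
[[8,10],[26,0],[27,17],[37,0],[40,16],[48,0]]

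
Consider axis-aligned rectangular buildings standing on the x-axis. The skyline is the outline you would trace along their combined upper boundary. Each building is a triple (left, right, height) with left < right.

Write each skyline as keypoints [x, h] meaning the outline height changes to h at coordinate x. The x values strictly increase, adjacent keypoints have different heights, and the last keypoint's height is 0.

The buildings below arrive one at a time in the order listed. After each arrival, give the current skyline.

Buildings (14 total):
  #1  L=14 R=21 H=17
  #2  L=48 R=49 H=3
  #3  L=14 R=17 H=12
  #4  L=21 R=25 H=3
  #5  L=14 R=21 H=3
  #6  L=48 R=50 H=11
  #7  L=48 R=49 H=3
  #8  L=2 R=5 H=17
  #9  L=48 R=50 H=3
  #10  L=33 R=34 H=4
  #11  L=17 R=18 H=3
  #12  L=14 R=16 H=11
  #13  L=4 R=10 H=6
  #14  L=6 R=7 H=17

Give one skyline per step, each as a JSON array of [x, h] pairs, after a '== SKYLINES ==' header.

== SKYLINES ==
[[14,17],[21,0]]
[[14,17],[21,0],[48,3],[49,0]]
[[14,17],[21,0],[48,3],[49,0]]
[[14,17],[21,3],[25,0],[48,3],[49,0]]
[[14,17],[21,3],[25,0],[48,3],[49,0]]
[[14,17],[21,3],[25,0],[48,11],[50,0]]
[[14,17],[21,3],[25,0],[48,11],[50,0]]
[[2,17],[5,0],[14,17],[21,3],[25,0],[48,11],[50,0]]
[[2,17],[5,0],[14,17],[21,3],[25,0],[48,11],[50,0]]
[[2,17],[5,0],[14,17],[21,3],[25,0],[33,4],[34,0],[48,11],[50,0]]
[[2,17],[5,0],[14,17],[21,3],[25,0],[33,4],[34,0],[48,11],[50,0]]
[[2,17],[5,0],[14,17],[21,3],[25,0],[33,4],[34,0],[48,11],[50,0]]
[[2,17],[5,6],[10,0],[14,17],[21,3],[25,0],[33,4],[34,0],[48,11],[50,0]]
[[2,17],[5,6],[6,17],[7,6],[10,0],[14,17],[21,3],[25,0],[33,4],[34,0],[48,11],[50,0]]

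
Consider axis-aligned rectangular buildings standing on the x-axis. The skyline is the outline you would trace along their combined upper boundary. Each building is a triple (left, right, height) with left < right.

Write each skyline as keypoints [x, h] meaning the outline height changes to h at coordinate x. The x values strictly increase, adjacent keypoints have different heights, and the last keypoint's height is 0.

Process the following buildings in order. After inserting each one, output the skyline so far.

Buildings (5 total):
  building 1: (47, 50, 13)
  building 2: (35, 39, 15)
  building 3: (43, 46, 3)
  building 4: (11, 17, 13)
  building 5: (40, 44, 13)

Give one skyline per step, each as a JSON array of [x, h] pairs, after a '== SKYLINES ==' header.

== SKYLINES ==
[[47,13],[50,0]]
[[35,15],[39,0],[47,13],[50,0]]
[[35,15],[39,0],[43,3],[46,0],[47,13],[50,0]]
[[11,13],[17,0],[35,15],[39,0],[43,3],[46,0],[47,13],[50,0]]
[[11,13],[17,0],[35,15],[39,0],[40,13],[44,3],[46,0],[47,13],[50,0]]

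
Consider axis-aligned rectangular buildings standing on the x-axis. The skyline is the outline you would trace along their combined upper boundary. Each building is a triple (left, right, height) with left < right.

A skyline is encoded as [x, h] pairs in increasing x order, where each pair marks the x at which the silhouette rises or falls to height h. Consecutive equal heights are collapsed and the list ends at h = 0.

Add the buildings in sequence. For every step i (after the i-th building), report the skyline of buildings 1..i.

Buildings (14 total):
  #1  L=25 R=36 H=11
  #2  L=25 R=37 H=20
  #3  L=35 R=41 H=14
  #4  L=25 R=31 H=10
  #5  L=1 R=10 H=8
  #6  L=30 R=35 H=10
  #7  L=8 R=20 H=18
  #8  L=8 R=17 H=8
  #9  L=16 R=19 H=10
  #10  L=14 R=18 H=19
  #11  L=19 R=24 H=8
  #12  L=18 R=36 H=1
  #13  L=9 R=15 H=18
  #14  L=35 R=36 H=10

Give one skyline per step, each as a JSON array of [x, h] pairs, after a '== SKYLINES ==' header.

== SKYLINES ==
[[25,11],[36,0]]
[[25,20],[37,0]]
[[25,20],[37,14],[41,0]]
[[25,20],[37,14],[41,0]]
[[1,8],[10,0],[25,20],[37,14],[41,0]]
[[1,8],[10,0],[25,20],[37,14],[41,0]]
[[1,8],[8,18],[20,0],[25,20],[37,14],[41,0]]
[[1,8],[8,18],[20,0],[25,20],[37,14],[41,0]]
[[1,8],[8,18],[20,0],[25,20],[37,14],[41,0]]
[[1,8],[8,18],[14,19],[18,18],[20,0],[25,20],[37,14],[41,0]]
[[1,8],[8,18],[14,19],[18,18],[20,8],[24,0],[25,20],[37,14],[41,0]]
[[1,8],[8,18],[14,19],[18,18],[20,8],[24,1],[25,20],[37,14],[41,0]]
[[1,8],[8,18],[14,19],[18,18],[20,8],[24,1],[25,20],[37,14],[41,0]]
[[1,8],[8,18],[14,19],[18,18],[20,8],[24,1],[25,20],[37,14],[41,0]]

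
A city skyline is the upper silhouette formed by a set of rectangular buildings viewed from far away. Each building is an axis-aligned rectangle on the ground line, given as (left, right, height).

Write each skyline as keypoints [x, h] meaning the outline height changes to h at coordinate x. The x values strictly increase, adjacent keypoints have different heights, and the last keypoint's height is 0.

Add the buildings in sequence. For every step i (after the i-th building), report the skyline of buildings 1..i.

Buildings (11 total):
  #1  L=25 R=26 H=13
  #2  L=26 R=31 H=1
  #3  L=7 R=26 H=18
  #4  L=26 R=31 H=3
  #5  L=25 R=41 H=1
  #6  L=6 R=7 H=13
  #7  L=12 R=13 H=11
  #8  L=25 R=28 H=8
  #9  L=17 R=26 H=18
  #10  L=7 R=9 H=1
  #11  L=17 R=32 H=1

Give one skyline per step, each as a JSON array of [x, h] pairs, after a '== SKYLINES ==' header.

== SKYLINES ==
[[25,13],[26,0]]
[[25,13],[26,1],[31,0]]
[[7,18],[26,1],[31,0]]
[[7,18],[26,3],[31,0]]
[[7,18],[26,3],[31,1],[41,0]]
[[6,13],[7,18],[26,3],[31,1],[41,0]]
[[6,13],[7,18],[26,3],[31,1],[41,0]]
[[6,13],[7,18],[26,8],[28,3],[31,1],[41,0]]
[[6,13],[7,18],[26,8],[28,3],[31,1],[41,0]]
[[6,13],[7,18],[26,8],[28,3],[31,1],[41,0]]
[[6,13],[7,18],[26,8],[28,3],[31,1],[41,0]]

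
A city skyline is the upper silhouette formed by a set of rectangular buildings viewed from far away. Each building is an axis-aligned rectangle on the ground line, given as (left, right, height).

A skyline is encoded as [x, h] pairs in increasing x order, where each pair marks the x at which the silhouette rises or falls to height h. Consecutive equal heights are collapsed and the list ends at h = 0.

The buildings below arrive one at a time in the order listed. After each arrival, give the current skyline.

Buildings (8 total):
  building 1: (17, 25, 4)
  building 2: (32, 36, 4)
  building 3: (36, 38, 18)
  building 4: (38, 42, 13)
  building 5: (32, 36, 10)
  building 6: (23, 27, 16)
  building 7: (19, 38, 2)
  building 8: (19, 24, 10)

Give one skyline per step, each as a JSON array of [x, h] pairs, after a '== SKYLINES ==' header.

== SKYLINES ==
[[17,4],[25,0]]
[[17,4],[25,0],[32,4],[36,0]]
[[17,4],[25,0],[32,4],[36,18],[38,0]]
[[17,4],[25,0],[32,4],[36,18],[38,13],[42,0]]
[[17,4],[25,0],[32,10],[36,18],[38,13],[42,0]]
[[17,4],[23,16],[27,0],[32,10],[36,18],[38,13],[42,0]]
[[17,4],[23,16],[27,2],[32,10],[36,18],[38,13],[42,0]]
[[17,4],[19,10],[23,16],[27,2],[32,10],[36,18],[38,13],[42,0]]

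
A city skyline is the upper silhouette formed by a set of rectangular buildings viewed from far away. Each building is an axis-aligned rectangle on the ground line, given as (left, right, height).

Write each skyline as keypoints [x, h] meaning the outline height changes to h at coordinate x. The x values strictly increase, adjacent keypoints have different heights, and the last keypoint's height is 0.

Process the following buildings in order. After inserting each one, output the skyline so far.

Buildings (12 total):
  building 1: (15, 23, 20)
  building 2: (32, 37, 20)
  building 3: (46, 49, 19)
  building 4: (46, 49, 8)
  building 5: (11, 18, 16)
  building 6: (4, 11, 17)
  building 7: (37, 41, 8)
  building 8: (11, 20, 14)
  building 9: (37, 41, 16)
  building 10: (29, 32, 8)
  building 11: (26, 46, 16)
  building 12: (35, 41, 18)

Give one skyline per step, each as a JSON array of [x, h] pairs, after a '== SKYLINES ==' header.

== SKYLINES ==
[[15,20],[23,0]]
[[15,20],[23,0],[32,20],[37,0]]
[[15,20],[23,0],[32,20],[37,0],[46,19],[49,0]]
[[15,20],[23,0],[32,20],[37,0],[46,19],[49,0]]
[[11,16],[15,20],[23,0],[32,20],[37,0],[46,19],[49,0]]
[[4,17],[11,16],[15,20],[23,0],[32,20],[37,0],[46,19],[49,0]]
[[4,17],[11,16],[15,20],[23,0],[32,20],[37,8],[41,0],[46,19],[49,0]]
[[4,17],[11,16],[15,20],[23,0],[32,20],[37,8],[41,0],[46,19],[49,0]]
[[4,17],[11,16],[15,20],[23,0],[32,20],[37,16],[41,0],[46,19],[49,0]]
[[4,17],[11,16],[15,20],[23,0],[29,8],[32,20],[37,16],[41,0],[46,19],[49,0]]
[[4,17],[11,16],[15,20],[23,0],[26,16],[32,20],[37,16],[46,19],[49,0]]
[[4,17],[11,16],[15,20],[23,0],[26,16],[32,20],[37,18],[41,16],[46,19],[49,0]]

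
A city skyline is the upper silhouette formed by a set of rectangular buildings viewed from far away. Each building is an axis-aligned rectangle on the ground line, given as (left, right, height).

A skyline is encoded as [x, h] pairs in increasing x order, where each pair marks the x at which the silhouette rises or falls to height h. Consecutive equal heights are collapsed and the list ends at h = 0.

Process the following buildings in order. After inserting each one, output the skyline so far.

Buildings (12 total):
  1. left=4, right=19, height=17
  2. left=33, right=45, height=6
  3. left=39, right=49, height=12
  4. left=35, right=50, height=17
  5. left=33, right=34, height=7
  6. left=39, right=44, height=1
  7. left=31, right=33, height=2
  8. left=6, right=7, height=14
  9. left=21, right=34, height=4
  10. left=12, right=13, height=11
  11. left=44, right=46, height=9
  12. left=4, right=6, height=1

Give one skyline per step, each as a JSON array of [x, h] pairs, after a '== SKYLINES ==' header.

== SKYLINES ==
[[4,17],[19,0]]
[[4,17],[19,0],[33,6],[45,0]]
[[4,17],[19,0],[33,6],[39,12],[49,0]]
[[4,17],[19,0],[33,6],[35,17],[50,0]]
[[4,17],[19,0],[33,7],[34,6],[35,17],[50,0]]
[[4,17],[19,0],[33,7],[34,6],[35,17],[50,0]]
[[4,17],[19,0],[31,2],[33,7],[34,6],[35,17],[50,0]]
[[4,17],[19,0],[31,2],[33,7],[34,6],[35,17],[50,0]]
[[4,17],[19,0],[21,4],[33,7],[34,6],[35,17],[50,0]]
[[4,17],[19,0],[21,4],[33,7],[34,6],[35,17],[50,0]]
[[4,17],[19,0],[21,4],[33,7],[34,6],[35,17],[50,0]]
[[4,17],[19,0],[21,4],[33,7],[34,6],[35,17],[50,0]]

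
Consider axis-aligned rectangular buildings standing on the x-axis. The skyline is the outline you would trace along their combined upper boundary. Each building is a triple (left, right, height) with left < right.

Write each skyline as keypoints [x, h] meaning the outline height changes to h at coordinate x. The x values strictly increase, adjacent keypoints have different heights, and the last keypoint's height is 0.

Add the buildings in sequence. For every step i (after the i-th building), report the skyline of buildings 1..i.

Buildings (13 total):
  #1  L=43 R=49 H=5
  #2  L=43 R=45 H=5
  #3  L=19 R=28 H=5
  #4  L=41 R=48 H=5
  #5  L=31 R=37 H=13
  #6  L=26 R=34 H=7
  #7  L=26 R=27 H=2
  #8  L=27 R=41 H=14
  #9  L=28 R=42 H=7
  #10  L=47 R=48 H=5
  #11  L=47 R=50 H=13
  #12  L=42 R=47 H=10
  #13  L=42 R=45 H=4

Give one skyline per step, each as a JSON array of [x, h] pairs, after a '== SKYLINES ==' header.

== SKYLINES ==
[[43,5],[49,0]]
[[43,5],[49,0]]
[[19,5],[28,0],[43,5],[49,0]]
[[19,5],[28,0],[41,5],[49,0]]
[[19,5],[28,0],[31,13],[37,0],[41,5],[49,0]]
[[19,5],[26,7],[31,13],[37,0],[41,5],[49,0]]
[[19,5],[26,7],[31,13],[37,0],[41,5],[49,0]]
[[19,5],[26,7],[27,14],[41,5],[49,0]]
[[19,5],[26,7],[27,14],[41,7],[42,5],[49,0]]
[[19,5],[26,7],[27,14],[41,7],[42,5],[49,0]]
[[19,5],[26,7],[27,14],[41,7],[42,5],[47,13],[50,0]]
[[19,5],[26,7],[27,14],[41,7],[42,10],[47,13],[50,0]]
[[19,5],[26,7],[27,14],[41,7],[42,10],[47,13],[50,0]]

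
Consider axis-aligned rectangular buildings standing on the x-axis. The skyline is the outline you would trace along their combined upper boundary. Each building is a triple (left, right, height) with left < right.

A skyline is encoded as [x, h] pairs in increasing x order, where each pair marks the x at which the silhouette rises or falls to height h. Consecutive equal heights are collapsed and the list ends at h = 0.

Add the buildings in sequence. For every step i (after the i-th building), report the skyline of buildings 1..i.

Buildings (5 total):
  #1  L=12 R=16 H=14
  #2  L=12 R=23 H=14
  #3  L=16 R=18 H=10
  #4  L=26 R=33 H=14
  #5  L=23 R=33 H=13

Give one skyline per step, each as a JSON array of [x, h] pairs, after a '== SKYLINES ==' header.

== SKYLINES ==
[[12,14],[16,0]]
[[12,14],[23,0]]
[[12,14],[23,0]]
[[12,14],[23,0],[26,14],[33,0]]
[[12,14],[23,13],[26,14],[33,0]]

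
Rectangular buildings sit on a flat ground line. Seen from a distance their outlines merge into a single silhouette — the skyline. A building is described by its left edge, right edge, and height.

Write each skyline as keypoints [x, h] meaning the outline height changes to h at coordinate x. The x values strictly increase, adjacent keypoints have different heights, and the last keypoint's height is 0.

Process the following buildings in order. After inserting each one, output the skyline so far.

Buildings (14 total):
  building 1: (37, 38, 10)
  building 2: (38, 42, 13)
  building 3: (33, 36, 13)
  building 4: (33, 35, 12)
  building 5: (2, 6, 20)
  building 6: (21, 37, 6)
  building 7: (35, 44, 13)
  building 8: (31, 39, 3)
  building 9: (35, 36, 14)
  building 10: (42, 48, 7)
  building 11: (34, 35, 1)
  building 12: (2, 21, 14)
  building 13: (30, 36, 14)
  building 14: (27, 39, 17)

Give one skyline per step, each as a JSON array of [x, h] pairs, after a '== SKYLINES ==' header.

== SKYLINES ==
[[37,10],[38,0]]
[[37,10],[38,13],[42,0]]
[[33,13],[36,0],[37,10],[38,13],[42,0]]
[[33,13],[36,0],[37,10],[38,13],[42,0]]
[[2,20],[6,0],[33,13],[36,0],[37,10],[38,13],[42,0]]
[[2,20],[6,0],[21,6],[33,13],[36,6],[37,10],[38,13],[42,0]]
[[2,20],[6,0],[21,6],[33,13],[44,0]]
[[2,20],[6,0],[21,6],[33,13],[44,0]]
[[2,20],[6,0],[21,6],[33,13],[35,14],[36,13],[44,0]]
[[2,20],[6,0],[21,6],[33,13],[35,14],[36,13],[44,7],[48,0]]
[[2,20],[6,0],[21,6],[33,13],[35,14],[36,13],[44,7],[48,0]]
[[2,20],[6,14],[21,6],[33,13],[35,14],[36,13],[44,7],[48,0]]
[[2,20],[6,14],[21,6],[30,14],[36,13],[44,7],[48,0]]
[[2,20],[6,14],[21,6],[27,17],[39,13],[44,7],[48,0]]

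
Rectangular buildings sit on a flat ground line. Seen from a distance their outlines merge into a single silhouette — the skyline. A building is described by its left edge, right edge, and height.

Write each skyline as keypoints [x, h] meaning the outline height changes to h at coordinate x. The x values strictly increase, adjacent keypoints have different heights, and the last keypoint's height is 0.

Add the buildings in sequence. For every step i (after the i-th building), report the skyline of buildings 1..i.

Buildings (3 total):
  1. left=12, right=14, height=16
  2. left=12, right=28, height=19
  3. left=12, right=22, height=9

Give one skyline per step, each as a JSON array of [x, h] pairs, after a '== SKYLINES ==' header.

== SKYLINES ==
[[12,16],[14,0]]
[[12,19],[28,0]]
[[12,19],[28,0]]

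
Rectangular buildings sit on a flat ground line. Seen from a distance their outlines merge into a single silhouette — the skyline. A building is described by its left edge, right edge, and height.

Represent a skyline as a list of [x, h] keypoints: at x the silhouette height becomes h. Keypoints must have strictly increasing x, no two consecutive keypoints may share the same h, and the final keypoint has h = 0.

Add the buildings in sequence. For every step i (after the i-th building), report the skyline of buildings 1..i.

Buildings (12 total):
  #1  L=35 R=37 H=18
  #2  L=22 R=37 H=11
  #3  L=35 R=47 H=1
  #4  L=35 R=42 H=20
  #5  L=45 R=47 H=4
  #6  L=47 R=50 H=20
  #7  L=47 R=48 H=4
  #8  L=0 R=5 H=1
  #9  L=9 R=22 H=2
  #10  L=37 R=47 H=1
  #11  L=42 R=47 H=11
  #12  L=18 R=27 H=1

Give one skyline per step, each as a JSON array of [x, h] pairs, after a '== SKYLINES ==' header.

== SKYLINES ==
[[35,18],[37,0]]
[[22,11],[35,18],[37,0]]
[[22,11],[35,18],[37,1],[47,0]]
[[22,11],[35,20],[42,1],[47,0]]
[[22,11],[35,20],[42,1],[45,4],[47,0]]
[[22,11],[35,20],[42,1],[45,4],[47,20],[50,0]]
[[22,11],[35,20],[42,1],[45,4],[47,20],[50,0]]
[[0,1],[5,0],[22,11],[35,20],[42,1],[45,4],[47,20],[50,0]]
[[0,1],[5,0],[9,2],[22,11],[35,20],[42,1],[45,4],[47,20],[50,0]]
[[0,1],[5,0],[9,2],[22,11],[35,20],[42,1],[45,4],[47,20],[50,0]]
[[0,1],[5,0],[9,2],[22,11],[35,20],[42,11],[47,20],[50,0]]
[[0,1],[5,0],[9,2],[22,11],[35,20],[42,11],[47,20],[50,0]]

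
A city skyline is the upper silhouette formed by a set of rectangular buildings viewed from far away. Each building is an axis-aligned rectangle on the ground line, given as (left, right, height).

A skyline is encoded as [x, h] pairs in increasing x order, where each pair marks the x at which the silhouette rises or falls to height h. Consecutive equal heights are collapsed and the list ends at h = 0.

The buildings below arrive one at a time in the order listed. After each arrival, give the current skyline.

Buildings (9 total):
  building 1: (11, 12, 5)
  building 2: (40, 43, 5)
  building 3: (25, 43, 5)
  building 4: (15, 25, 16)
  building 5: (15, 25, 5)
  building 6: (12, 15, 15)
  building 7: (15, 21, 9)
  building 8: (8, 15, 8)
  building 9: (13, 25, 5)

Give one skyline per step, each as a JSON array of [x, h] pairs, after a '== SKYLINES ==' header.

== SKYLINES ==
[[11,5],[12,0]]
[[11,5],[12,0],[40,5],[43,0]]
[[11,5],[12,0],[25,5],[43,0]]
[[11,5],[12,0],[15,16],[25,5],[43,0]]
[[11,5],[12,0],[15,16],[25,5],[43,0]]
[[11,5],[12,15],[15,16],[25,5],[43,0]]
[[11,5],[12,15],[15,16],[25,5],[43,0]]
[[8,8],[12,15],[15,16],[25,5],[43,0]]
[[8,8],[12,15],[15,16],[25,5],[43,0]]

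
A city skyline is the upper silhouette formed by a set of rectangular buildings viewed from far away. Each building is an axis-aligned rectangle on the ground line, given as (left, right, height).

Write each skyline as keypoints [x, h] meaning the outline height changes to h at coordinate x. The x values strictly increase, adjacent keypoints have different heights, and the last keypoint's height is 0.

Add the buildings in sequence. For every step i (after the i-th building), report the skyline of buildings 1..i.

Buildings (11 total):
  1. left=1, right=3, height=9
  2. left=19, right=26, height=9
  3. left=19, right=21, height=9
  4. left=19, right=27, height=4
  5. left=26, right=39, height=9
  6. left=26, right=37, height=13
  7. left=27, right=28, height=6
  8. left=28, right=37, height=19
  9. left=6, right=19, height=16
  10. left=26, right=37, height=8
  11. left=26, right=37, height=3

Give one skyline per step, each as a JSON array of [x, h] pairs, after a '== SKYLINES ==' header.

== SKYLINES ==
[[1,9],[3,0]]
[[1,9],[3,0],[19,9],[26,0]]
[[1,9],[3,0],[19,9],[26,0]]
[[1,9],[3,0],[19,9],[26,4],[27,0]]
[[1,9],[3,0],[19,9],[39,0]]
[[1,9],[3,0],[19,9],[26,13],[37,9],[39,0]]
[[1,9],[3,0],[19,9],[26,13],[37,9],[39,0]]
[[1,9],[3,0],[19,9],[26,13],[28,19],[37,9],[39,0]]
[[1,9],[3,0],[6,16],[19,9],[26,13],[28,19],[37,9],[39,0]]
[[1,9],[3,0],[6,16],[19,9],[26,13],[28,19],[37,9],[39,0]]
[[1,9],[3,0],[6,16],[19,9],[26,13],[28,19],[37,9],[39,0]]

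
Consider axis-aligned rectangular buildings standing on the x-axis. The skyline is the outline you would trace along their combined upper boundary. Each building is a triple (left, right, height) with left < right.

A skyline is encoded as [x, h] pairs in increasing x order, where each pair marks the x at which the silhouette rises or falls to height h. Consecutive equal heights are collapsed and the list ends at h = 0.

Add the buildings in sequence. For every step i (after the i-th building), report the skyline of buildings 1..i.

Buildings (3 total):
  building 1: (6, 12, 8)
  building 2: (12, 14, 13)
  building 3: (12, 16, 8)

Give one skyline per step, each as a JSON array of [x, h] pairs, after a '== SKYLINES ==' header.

== SKYLINES ==
[[6,8],[12,0]]
[[6,8],[12,13],[14,0]]
[[6,8],[12,13],[14,8],[16,0]]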